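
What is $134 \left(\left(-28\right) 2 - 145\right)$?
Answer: $-26934$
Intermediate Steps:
$134 \left(\left(-28\right) 2 - 145\right) = 134 \left(-56 - 145\right) = 134 \left(-201\right) = -26934$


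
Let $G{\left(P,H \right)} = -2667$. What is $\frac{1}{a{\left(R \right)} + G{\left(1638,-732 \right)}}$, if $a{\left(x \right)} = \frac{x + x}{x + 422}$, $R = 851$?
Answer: $- \frac{1273}{3393389} \approx -0.00037514$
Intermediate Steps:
$a{\left(x \right)} = \frac{2 x}{422 + x}$
$\frac{1}{a{\left(R \right)} + G{\left(1638,-732 \right)}} = \frac{1}{2 \cdot 851 \frac{1}{422 + 851} - 2667} = \frac{1}{2 \cdot 851 \cdot \frac{1}{1273} - 2667} = \frac{1}{\frac{1702}{1273} - 2667} = \frac{1}{- \frac{3393389}{1273}} = - \frac{1273}{3393389}$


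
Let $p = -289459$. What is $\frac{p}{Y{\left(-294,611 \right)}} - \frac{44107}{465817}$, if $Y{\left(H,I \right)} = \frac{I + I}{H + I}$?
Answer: $- \frac{909419670015}{12111242} \approx -75089.0$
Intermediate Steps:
$Y{\left(H,I \right)} = \frac{2 I}{H + I}$
$\frac{p}{Y{\left(-294,611 \right)}} - \frac{44107}{465817} = - \frac{289459}{2 \cdot 611 \frac{1}{-294 + 611}} - \frac{44107}{465817} = - \frac{289459}{2 \cdot 611 \cdot \frac{1}{317}} - \frac{44107}{465817} = - \frac{289459}{\frac{1222}{317}} - \frac{44107}{465817} = \left(-289459\right) \frac{317}{1222} - \frac{44107}{465817} = - \frac{91758503}{1222} - \frac{44107}{465817} = - \frac{909419670015}{12111242}$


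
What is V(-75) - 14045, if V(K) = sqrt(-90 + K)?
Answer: -14045 + I*sqrt(165) ≈ -14045.0 + 12.845*I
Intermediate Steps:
V(-75) - 14045 = sqrt(-90 - 75) - 14045 = sqrt(-165) - 14045 = I*sqrt(165) - 14045 = -14045 + I*sqrt(165)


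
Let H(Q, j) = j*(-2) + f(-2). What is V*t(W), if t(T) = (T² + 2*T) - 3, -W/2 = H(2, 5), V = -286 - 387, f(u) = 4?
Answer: -111045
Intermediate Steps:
V = -673
H(Q, j) = 4 - 2*j (H(Q, j) = j*(-2) + 4 = -2*j + 4 = 4 - 2*j)
W = 12 (W = -2*(4 - 2*5) = -2*(4 - 10) = -2*(-6) = 12)
t(T) = -3 + T² + 2*T
V*t(W) = -673*(-3 + 12² + 2*12) = -673*(-3 + 144 + 24) = -673*165 = -111045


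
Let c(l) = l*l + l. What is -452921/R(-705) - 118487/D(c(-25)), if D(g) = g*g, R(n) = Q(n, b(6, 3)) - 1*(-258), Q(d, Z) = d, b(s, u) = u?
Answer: 54332865437/53640000 ≈ 1012.9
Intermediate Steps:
R(n) = 258 + n (R(n) = n - 1*(-258) = n + 258 = 258 + n)
c(l) = l + l**2 (c(l) = l**2 + l = l + l**2)
D(g) = g**2
-452921/R(-705) - 118487/D(c(-25)) = -452921/(258 - 705) - 118487*1/(625*(1 - 25)**2) = -452921/(-447) - 118487/((-25*(-24))**2) = -452921*(-1/447) - 118487/(600**2) = 452921/447 - 118487/360000 = 54332865437/53640000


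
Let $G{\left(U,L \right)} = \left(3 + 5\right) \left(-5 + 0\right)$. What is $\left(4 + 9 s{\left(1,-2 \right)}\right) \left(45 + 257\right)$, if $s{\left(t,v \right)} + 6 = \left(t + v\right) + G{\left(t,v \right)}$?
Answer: $-126538$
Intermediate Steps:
$G{\left(U,L \right)} = -40$ ($G{\left(U,L \right)} = 8 \left(-5\right) = -40$)
$s{\left(t,v \right)} = -46 + t + v$ ($s{\left(t,v \right)} = -6 - \left(40 - t - v\right) = -6 + \left(-40 + t + v\right) = -46 + t + v$)
$\left(4 + 9 s{\left(1,-2 \right)}\right) \left(45 + 257\right) = \left(4 + 9 \left(-46 + 1 - 2\right)\right) \left(45 + 257\right) = \left(4 + 9 \left(-47\right)\right) 302 = \left(4 - 423\right) 302 = \left(-419\right) 302 = -126538$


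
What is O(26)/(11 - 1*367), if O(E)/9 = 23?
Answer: -207/356 ≈ -0.58146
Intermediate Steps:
O(E) = 207 (O(E) = 9*23 = 207)
O(26)/(11 - 1*367) = 207/(11 - 1*367) = 207/(11 - 367) = 207/(-356) = 207*(-1/356) = -207/356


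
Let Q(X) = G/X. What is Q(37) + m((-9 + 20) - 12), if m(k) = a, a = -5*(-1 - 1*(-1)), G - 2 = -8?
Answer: -6/37 ≈ -0.16216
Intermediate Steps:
G = -6 (G = 2 - 8 = -6)
a = 0 (a = -5*(-1 + 1) = -5*0 = 0)
Q(X) = -6/X
m(k) = 0
Q(37) + m((-9 + 20) - 12) = -6/37 + 0 = -6/37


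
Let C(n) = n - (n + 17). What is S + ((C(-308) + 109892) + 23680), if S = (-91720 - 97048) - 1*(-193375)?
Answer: 138162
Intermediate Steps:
S = 4607 (S = -188768 + 193375 = 4607)
C(n) = -17 (C(n) = n - (17 + n) = n + (-17 - n) = -17)
S + ((C(-308) + 109892) + 23680) = 4607 + ((-17 + 109892) + 23680) = 4607 + (109875 + 23680) = 4607 + 133555 = 138162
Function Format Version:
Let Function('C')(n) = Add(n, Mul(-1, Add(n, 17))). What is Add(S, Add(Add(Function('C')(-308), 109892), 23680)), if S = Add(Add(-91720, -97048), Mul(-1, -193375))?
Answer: 138162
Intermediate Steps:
S = 4607 (S = Add(-188768, 193375) = 4607)
Function('C')(n) = -17 (Function('C')(n) = Add(n, Mul(-1, Add(17, n))) = Add(n, Add(-17, Mul(-1, n))) = -17)
Add(S, Add(Add(Function('C')(-308), 109892), 23680)) = Add(4607, Add(Add(-17, 109892), 23680)) = Add(4607, Add(109875, 23680)) = Add(4607, 133555) = 138162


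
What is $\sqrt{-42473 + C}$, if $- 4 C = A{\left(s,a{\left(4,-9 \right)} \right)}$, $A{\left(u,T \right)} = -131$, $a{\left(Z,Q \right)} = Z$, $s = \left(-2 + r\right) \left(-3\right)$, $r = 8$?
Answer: $\frac{i \sqrt{169761}}{2} \approx 206.01 i$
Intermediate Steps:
$s = -18$ ($s = \left(-2 + 8\right) \left(-3\right) = 6 \left(-3\right) = -18$)
$C = \frac{131}{4}$ ($C = \left(- \frac{1}{4}\right) \left(-131\right) = \frac{131}{4} \approx 32.75$)
$\sqrt{-42473 + C} = \sqrt{-42473 + \frac{131}{4}} = \sqrt{- \frac{169761}{4}} = \frac{i \sqrt{169761}}{2}$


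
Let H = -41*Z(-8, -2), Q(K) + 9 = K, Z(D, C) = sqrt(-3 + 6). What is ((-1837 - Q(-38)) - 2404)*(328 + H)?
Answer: -1375632 + 171954*sqrt(3) ≈ -1.0778e+6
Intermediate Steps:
Z(D, C) = sqrt(3)
Q(K) = -9 + K
H = -41*sqrt(3) ≈ -71.014
((-1837 - Q(-38)) - 2404)*(328 + H) = ((-1837 - (-9 - 38)) - 2404)*(328 - 41*sqrt(3)) = ((-1837 - 1*(-47)) - 2404)*(328 - 41*sqrt(3)) = ((-1837 + 47) - 2404)*(328 - 41*sqrt(3)) = (-1790 - 2404)*(328 - 41*sqrt(3)) = -4194*(328 - 41*sqrt(3)) = -1375632 + 171954*sqrt(3)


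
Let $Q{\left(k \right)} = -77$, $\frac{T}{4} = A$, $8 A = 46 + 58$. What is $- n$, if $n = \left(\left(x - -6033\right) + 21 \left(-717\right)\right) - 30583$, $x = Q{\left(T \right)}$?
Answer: $39684$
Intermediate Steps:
$A = 13$ ($A = \frac{46 + 58}{8} = \frac{1}{8} \cdot 104 = 13$)
$T = 52$ ($T = 4 \cdot 13 = 52$)
$x = -77$
$n = -39684$ ($n = \left(\left(-77 - -6033\right) + 21 \left(-717\right)\right) - 30583 = \left(\left(-77 + 6033\right) - 15057\right) - 30583 = \left(5956 - 15057\right) - 30583 = -9101 - 30583 = -39684$)
$- n = \left(-1\right) \left(-39684\right) = 39684$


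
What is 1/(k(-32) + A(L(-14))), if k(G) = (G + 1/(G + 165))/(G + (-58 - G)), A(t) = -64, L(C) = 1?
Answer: -7714/489441 ≈ -0.015761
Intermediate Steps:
k(G) = -G/58 - 1/(58*(165 + G)) (k(G) = (G + 1/(165 + G))/(-58) = (G + 1/(165 + G))*(-1/58) = -G/58 - 1/(58*(165 + G)))
1/(k(-32) + A(L(-14))) = 1/((-1 - 1*(-32)² - 165*(-32))/(58*(165 - 32)) - 64) = 1/((1/58)*(-1 - 1*1024 + 5280)/133 - 64) = 1/((1/58)*(1/133)*(-1 - 1024 + 5280) - 64) = 1/((1/58)*(1/133)*4255 - 64) = 1/(4255/7714 - 64) = 1/(-489441/7714) = -7714/489441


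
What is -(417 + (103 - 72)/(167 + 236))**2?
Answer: -29398084/169 ≈ -1.7395e+5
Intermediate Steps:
-(417 + (103 - 72)/(167 + 236))**2 = -(417 + 31/403)**2 = -(417 + 31*(1/403))**2 = -(417 + 1/13)**2 = -(5422/13)**2 = -1*29398084/169 = -29398084/169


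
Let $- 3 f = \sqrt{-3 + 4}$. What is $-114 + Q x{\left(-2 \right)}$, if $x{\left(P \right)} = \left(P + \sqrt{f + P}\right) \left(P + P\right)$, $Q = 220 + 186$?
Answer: $3134 - \frac{1624 i \sqrt{21}}{3} \approx 3134.0 - 2480.7 i$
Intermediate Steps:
$Q = 406$
$f = - \frac{1}{3}$ ($f = - \frac{\sqrt{-3 + 4}}{3} = - \frac{\sqrt{1}}{3} = \left(- \frac{1}{3}\right) 1 = - \frac{1}{3} \approx -0.33333$)
$x{\left(P \right)} = 2 P \left(P + \sqrt{- \frac{1}{3} + P}\right)$ ($x{\left(P \right)} = \left(P + \sqrt{- \frac{1}{3} + P}\right) \left(P + P\right) = \left(P + \sqrt{- \frac{1}{3} + P}\right) 2 P = 2 P \left(P + \sqrt{- \frac{1}{3} + P}\right)$)
$-114 + Q x{\left(-2 \right)} = -114 + 406 \cdot \frac{2}{3} \left(-2\right) \left(\sqrt{-3 + 9 \left(-2\right)} + 3 \left(-2\right)\right) = -114 + 406 \cdot \frac{2}{3} \left(-2\right) \left(\sqrt{-3 - 18} - 6\right) = -114 + 406 \cdot \frac{2}{3} \left(-2\right) \left(\sqrt{-21} - 6\right) = -114 + 406 \cdot \frac{2}{3} \left(-2\right) \left(i \sqrt{21} - 6\right) = -114 + 406 \cdot \frac{2}{3} \left(-2\right) \left(-6 + i \sqrt{21}\right) = -114 + 406 \left(8 - \frac{4 i \sqrt{21}}{3}\right) = -114 + \left(3248 - \frac{1624 i \sqrt{21}}{3}\right) = 3134 - \frac{1624 i \sqrt{21}}{3}$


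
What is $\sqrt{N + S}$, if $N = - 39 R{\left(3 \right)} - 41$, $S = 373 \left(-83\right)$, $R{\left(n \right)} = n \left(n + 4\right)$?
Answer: $i \sqrt{31819} \approx 178.38 i$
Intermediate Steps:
$R{\left(n \right)} = n \left(4 + n\right)$
$S = -30959$
$N = -860$ ($N = - 39 \cdot 3 \left(4 + 3\right) - 41 = - 39 \cdot 3 \cdot 7 - 41 = \left(-39\right) 21 - 41 = -819 - 41 = -860$)
$\sqrt{N + S} = \sqrt{-860 - 30959} = \sqrt{-31819} = i \sqrt{31819}$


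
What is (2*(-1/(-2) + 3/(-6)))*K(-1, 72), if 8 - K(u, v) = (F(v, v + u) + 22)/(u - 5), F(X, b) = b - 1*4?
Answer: 0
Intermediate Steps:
F(X, b) = -4 + b (F(X, b) = b - 4 = -4 + b)
K(u, v) = 8 - (18 + u + v)/(-5 + u) (K(u, v) = 8 - ((-4 + (v + u)) + 22)/(u - 5) = 8 - ((-4 + (u + v)) + 22)/(-5 + u) = 8 - ((-4 + u + v) + 22)/(-5 + u) = 8 - (18 + u + v)/(-5 + u))
(2*(-1/(-2) + 3/(-6)))*K(-1, 72) = (2*(-1/(-2) + 3/(-6)))*((-58 - 1*72 + 7*(-1))/(-5 - 1)) = (2*(-1*(-½) + 3*(-⅙)))*((-58 - 72 - 7)/(-6)) = (2*(½ - ½))*(-⅙*(-137)) = (2*0)*(137/6) = 0*(137/6) = 0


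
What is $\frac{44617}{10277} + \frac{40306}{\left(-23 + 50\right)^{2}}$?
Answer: $\frac{446750555}{7491933} \approx 59.631$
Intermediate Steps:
$\frac{44617}{10277} + \frac{40306}{\left(-23 + 50\right)^{2}} = 44617 \cdot \frac{1}{10277} + \frac{40306}{27^{2}} = \frac{44617}{10277} + \frac{40306}{729} = \frac{446750555}{7491933}$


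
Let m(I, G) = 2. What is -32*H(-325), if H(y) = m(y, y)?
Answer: -64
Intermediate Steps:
H(y) = 2
-32*H(-325) = -32*2 = -64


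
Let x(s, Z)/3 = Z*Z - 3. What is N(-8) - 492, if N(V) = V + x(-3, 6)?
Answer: -401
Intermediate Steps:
x(s, Z) = -9 + 3*Z² (x(s, Z) = 3*(Z*Z - 3) = 3*(Z² - 3) = 3*(-3 + Z²) = -9 + 3*Z²)
N(V) = 99 + V (N(V) = V + (-9 + 3*6²) = V + (-9 + 3*36) = V + (-9 + 108) = V + 99 = 99 + V)
N(-8) - 492 = (99 - 8) - 492 = 91 - 492 = -401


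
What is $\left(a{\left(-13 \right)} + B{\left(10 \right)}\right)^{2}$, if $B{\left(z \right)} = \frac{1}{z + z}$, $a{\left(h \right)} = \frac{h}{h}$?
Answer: $\frac{441}{400} \approx 1.1025$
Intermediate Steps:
$a{\left(h \right)} = 1$
$B{\left(z \right)} = \frac{1}{2 z}$
$\left(a{\left(-13 \right)} + B{\left(10 \right)}\right)^{2} = \left(1 + \frac{1}{2 \cdot 10}\right)^{2} = \left(1 + \frac{1}{2} \cdot \frac{1}{10}\right)^{2} = \left(1 + \frac{1}{20}\right)^{2} = \left(\frac{21}{20}\right)^{2} = \frac{441}{400}$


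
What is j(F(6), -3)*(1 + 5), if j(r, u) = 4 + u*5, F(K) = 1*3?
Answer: -66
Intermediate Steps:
F(K) = 3
j(r, u) = 4 + 5*u
j(F(6), -3)*(1 + 5) = (4 + 5*(-3))*(1 + 5) = (4 - 15)*6 = -11*6 = -66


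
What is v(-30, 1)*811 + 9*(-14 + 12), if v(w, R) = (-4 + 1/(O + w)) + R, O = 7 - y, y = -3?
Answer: -49831/20 ≈ -2491.6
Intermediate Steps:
O = 10 (O = 7 - 1*(-3) = 7 + 3 = 10)
v(w, R) = -4 + R + 1/(10 + w) (v(w, R) = (-4 + 1/(10 + w)) + R = -4 + R + 1/(10 + w))
v(-30, 1)*811 + 9*(-14 + 12) = ((-39 - 4*(-30) + 10*1 + 1*(-30))/(10 - 30))*811 + 9*(-14 + 12) = ((-39 + 120 + 10 - 30)/(-20))*811 + 9*(-2) = -1/20*61*811 - 18 = -61/20*811 - 18 = -49471/20 - 18 = -49831/20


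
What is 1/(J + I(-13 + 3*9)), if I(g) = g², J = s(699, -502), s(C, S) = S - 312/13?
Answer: -1/330 ≈ -0.0030303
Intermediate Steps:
s(C, S) = -24 + S (s(C, S) = S - 312*1/13 = S - 24 = -24 + S)
J = -526 (J = -24 - 502 = -526)
1/(J + I(-13 + 3*9)) = 1/(-526 + (-13 + 3*9)²) = 1/(-526 + (-13 + 27)²) = 1/(-526 + 14²) = 1/(-526 + 196) = 1/(-330) = -1/330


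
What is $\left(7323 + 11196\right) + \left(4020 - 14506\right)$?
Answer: $8033$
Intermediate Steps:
$\left(7323 + 11196\right) + \left(4020 - 14506\right) = 18519 - 10486 = 8033$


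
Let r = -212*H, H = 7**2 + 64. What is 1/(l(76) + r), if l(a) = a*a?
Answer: -1/18180 ≈ -5.5005e-5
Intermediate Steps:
H = 113 (H = 49 + 64 = 113)
l(a) = a**2
r = -23956 (r = -212*113 = -23956)
1/(l(76) + r) = 1/(76**2 - 23956) = 1/(5776 - 23956) = 1/(-18180) = -1/18180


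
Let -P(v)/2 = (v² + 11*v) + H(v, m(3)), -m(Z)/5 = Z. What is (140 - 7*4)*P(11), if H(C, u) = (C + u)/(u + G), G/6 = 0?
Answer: -814016/15 ≈ -54268.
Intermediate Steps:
G = 0 (G = 6*0 = 0)
m(Z) = -5*Z
H(C, u) = (C + u)/u (H(C, u) = (C + u)/(u + 0) = (C + u)/u)
P(v) = -2 - 2*v² - 328*v/15 (P(v) = -2*((v² + 11*v) + (v - 5*3)/((-5*3))) = -2*((v² + 11*v) + (v - 15)/(-15)) = -2*((v² + 11*v) - (-15 + v)/15) = -2*((v² + 11*v) + (1 - v/15)) = -2*(1 + v² + 164*v/15) = -2 - 2*v² - 328*v/15)
(140 - 7*4)*P(11) = (140 - 7*4)*(-2 - 2*11² - 328/15*11) = (140 - 28)*(-2 - 2*121 - 3608/15) = 112*(-2 - 242 - 3608/15) = 112*(-7268/15) = -814016/15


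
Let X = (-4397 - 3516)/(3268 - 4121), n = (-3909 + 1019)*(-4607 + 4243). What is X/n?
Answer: 7913/897321880 ≈ 8.8185e-6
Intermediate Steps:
n = 1051960 (n = -2890*(-364) = 1051960)
X = 7913/853 (X = -7913/(-853) = -7913*(-1/853) = 7913/853 ≈ 9.2767)
X/n = (7913/853)/1051960 = (7913/853)*(1/1051960) = 7913/897321880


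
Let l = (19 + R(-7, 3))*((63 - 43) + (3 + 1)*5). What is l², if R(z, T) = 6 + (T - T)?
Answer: 1000000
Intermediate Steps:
R(z, T) = 6 (R(z, T) = 6 + 0 = 6)
l = 1000 (l = (19 + 6)*((63 - 43) + (3 + 1)*5) = 25*(20 + 4*5) = 25*(20 + 20) = 25*40 = 1000)
l² = 1000² = 1000000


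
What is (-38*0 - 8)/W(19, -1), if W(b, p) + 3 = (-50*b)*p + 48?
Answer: -8/995 ≈ -0.0080402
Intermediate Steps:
W(b, p) = 45 - 50*b*p (W(b, p) = -3 + ((-50*b)*p + 48) = -3 + (-50*b*p + 48) = -3 + (48 - 50*b*p) = 45 - 50*b*p)
(-38*0 - 8)/W(19, -1) = (-38*0 - 8)/(45 - 50*19*(-1)) = (0 - 8)/(45 + 950) = -8/995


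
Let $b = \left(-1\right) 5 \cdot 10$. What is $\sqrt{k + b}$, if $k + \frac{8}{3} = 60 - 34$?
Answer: $\frac{4 i \sqrt{15}}{3} \approx 5.164 i$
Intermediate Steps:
$k = \frac{70}{3}$ ($k = - \frac{8}{3} + \left(60 - 34\right) = - \frac{8}{3} + 26 = \frac{70}{3} \approx 23.333$)
$b = -50$ ($b = \left(-5\right) 10 = -50$)
$\sqrt{k + b} = \sqrt{\frac{70}{3} - 50} = \sqrt{- \frac{80}{3}} = \frac{4 i \sqrt{15}}{3}$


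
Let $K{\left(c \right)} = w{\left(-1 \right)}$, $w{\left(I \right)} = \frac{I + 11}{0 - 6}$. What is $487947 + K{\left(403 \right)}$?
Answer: $\frac{1463836}{3} \approx 4.8795 \cdot 10^{5}$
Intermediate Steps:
$w{\left(I \right)} = - \frac{11}{6} - \frac{I}{6}$ ($w{\left(I \right)} = \frac{11 + I}{-6} = \left(11 + I\right) \left(- \frac{1}{6}\right) = - \frac{11}{6} - \frac{I}{6}$)
$K{\left(c \right)} = - \frac{5}{3}$ ($K{\left(c \right)} = - \frac{11}{6} - - \frac{1}{6} = - \frac{11}{6} + \frac{1}{6} = - \frac{5}{3}$)
$487947 + K{\left(403 \right)} = 487947 - \frac{5}{3} = \frac{1463836}{3}$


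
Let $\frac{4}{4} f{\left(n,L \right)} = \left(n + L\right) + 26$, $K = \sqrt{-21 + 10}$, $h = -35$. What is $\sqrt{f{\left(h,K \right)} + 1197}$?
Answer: $\sqrt{1188 + i \sqrt{11}} \approx 34.467 + 0.0481 i$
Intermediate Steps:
$K = i \sqrt{11}$ ($K = \sqrt{-11} = i \sqrt{11} \approx 3.3166 i$)
$f{\left(n,L \right)} = 26 + L + n$ ($f{\left(n,L \right)} = \left(n + L\right) + 26 = \left(L + n\right) + 26 = 26 + L + n$)
$\sqrt{f{\left(h,K \right)} + 1197} = \sqrt{\left(26 + i \sqrt{11} - 35\right) + 1197} = \sqrt{\left(-9 + i \sqrt{11}\right) + 1197} = \sqrt{1188 + i \sqrt{11}}$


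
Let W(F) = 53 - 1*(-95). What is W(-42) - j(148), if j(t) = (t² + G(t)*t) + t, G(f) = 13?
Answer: -23828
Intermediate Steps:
W(F) = 148 (W(F) = 53 + 95 = 148)
j(t) = t² + 14*t (j(t) = (t² + 13*t) + t = t² + 14*t)
W(-42) - j(148) = 148 - 148*(14 + 148) = 148 - 148*162 = 148 - 1*23976 = 148 - 23976 = -23828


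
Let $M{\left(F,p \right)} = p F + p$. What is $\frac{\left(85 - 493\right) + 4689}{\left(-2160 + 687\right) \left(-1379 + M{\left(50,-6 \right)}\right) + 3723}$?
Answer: $\frac{1427}{828576} \approx 0.0017222$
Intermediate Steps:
$M{\left(F,p \right)} = p + F p$ ($M{\left(F,p \right)} = F p + p = p + F p$)
$\frac{\left(85 - 493\right) + 4689}{\left(-2160 + 687\right) \left(-1379 + M{\left(50,-6 \right)}\right) + 3723} = \frac{\left(85 - 493\right) + 4689}{\left(-2160 + 687\right) \left(-1379 - 6 \left(1 + 50\right)\right) + 3723} = \frac{\left(85 - 493\right) + 4689}{- 1473 \left(-1379 - 306\right) + 3723} = \frac{-408 + 4689}{- 1473 \left(-1379 - 306\right) + 3723} = \frac{4281}{\left(-1473\right) \left(-1685\right) + 3723} = \frac{4281}{2482005 + 3723} = \frac{4281}{2485728} = 4281 \cdot \frac{1}{2485728} = \frac{1427}{828576}$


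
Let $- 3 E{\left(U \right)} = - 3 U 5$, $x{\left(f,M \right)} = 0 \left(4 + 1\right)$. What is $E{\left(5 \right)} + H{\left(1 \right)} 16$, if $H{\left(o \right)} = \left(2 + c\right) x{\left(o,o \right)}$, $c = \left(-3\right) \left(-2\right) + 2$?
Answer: $25$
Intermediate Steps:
$x{\left(f,M \right)} = 0$ ($x{\left(f,M \right)} = 0 \cdot 5 = 0$)
$c = 8$ ($c = 6 + 2 = 8$)
$E{\left(U \right)} = 5 U$ ($E{\left(U \right)} = - \frac{- 3 U 5}{3} = - \frac{\left(-15\right) U}{3} = 5 U$)
$H{\left(o \right)} = 0$ ($H{\left(o \right)} = \left(2 + 8\right) 0 = 10 \cdot 0 = 0$)
$E{\left(5 \right)} + H{\left(1 \right)} 16 = 5 \cdot 5 + 0 \cdot 16 = 25 + 0 = 25$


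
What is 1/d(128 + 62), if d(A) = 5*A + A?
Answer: 1/1140 ≈ 0.00087719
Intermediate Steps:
d(A) = 6*A
1/d(128 + 62) = 1/(6*(128 + 62)) = 1/(6*190) = 1/1140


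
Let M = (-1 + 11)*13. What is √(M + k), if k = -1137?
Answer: I*√1007 ≈ 31.733*I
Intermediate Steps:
M = 130 (M = 10*13 = 130)
√(M + k) = √(130 - 1137) = √(-1007) = I*√1007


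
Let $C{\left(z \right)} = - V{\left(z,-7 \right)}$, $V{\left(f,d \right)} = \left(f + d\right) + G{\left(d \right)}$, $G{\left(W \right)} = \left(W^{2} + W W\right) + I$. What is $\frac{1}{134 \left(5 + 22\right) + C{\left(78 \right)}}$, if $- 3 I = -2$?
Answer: $\frac{3}{10345} \approx 0.00029$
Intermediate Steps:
$I = \frac{2}{3}$ ($I = \left(- \frac{1}{3}\right) \left(-2\right) = \frac{2}{3} \approx 0.66667$)
$G{\left(W \right)} = \frac{2}{3} + 2 W^{2}$ ($G{\left(W \right)} = \left(W^{2} + W W\right) + \frac{2}{3} = \left(W^{2} + W^{2}\right) + \frac{2}{3} = 2 W^{2} + \frac{2}{3} = \frac{2}{3} + 2 W^{2}$)
$V{\left(f,d \right)} = \frac{2}{3} + d + f + 2 d^{2}$ ($V{\left(f,d \right)} = \left(f + d\right) + \left(\frac{2}{3} + 2 d^{2}\right) = \left(d + f\right) + \left(\frac{2}{3} + 2 d^{2}\right) = \frac{2}{3} + d + f + 2 d^{2}$)
$C{\left(z \right)} = - \frac{275}{3} - z$ ($C{\left(z \right)} = - (\frac{2}{3} - 7 + z + 2 \left(-7\right)^{2}) = - (\frac{2}{3} - 7 + z + 2 \cdot 49) = - (\frac{2}{3} - 7 + z + 98) = - (\frac{275}{3} + z) = - \frac{275}{3} - z$)
$\frac{1}{134 \left(5 + 22\right) + C{\left(78 \right)}} = \frac{1}{134 \left(5 + 22\right) - \frac{509}{3}} = \frac{1}{134 \cdot 27 - \frac{509}{3}} = \frac{1}{3618 - \frac{509}{3}} = \frac{1}{\frac{10345}{3}} = \frac{3}{10345}$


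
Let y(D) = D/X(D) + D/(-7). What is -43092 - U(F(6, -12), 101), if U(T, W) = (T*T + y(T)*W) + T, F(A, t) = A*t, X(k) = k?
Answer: -345407/7 ≈ -49344.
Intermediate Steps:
y(D) = 1 - D/7 (y(D) = D/D + D/(-7) = 1 + D*(-⅐) = 1 - D/7)
U(T, W) = T + T² + W*(1 - T/7) (U(T, W) = (T*T + (1 - T/7)*W) + T = (T² + W*(1 - T/7)) + T = T + T² + W*(1 - T/7))
-43092 - U(F(6, -12), 101) = -43092 - (6*(-12) + 101 + (6*(-12))² - ⅐*6*(-12)*101) = -43092 - (-72 + 101 + (-72)² - ⅐*(-72)*101) = -43092 - (-72 + 101 + 5184 + 7272/7) = -43092 - 1*43763/7 = -43092 - 43763/7 = -345407/7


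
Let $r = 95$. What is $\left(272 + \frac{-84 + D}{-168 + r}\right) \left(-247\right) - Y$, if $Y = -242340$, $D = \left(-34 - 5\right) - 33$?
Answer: $\frac{12747856}{73} \approx 1.7463 \cdot 10^{5}$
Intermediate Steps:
$D = -72$ ($D = -39 - 33 = -72$)
$\left(272 + \frac{-84 + D}{-168 + r}\right) \left(-247\right) - Y = \left(272 + \frac{-84 - 72}{-168 + 95}\right) \left(-247\right) - -242340 = \left(272 - \frac{156}{-73}\right) \left(-247\right) + 242340 = \left(272 - - \frac{156}{73}\right) \left(-247\right) + 242340 = \left(272 + \frac{156}{73}\right) \left(-247\right) + 242340 = \frac{20012}{73} \left(-247\right) + 242340 = - \frac{4942964}{73} + 242340 = \frac{12747856}{73}$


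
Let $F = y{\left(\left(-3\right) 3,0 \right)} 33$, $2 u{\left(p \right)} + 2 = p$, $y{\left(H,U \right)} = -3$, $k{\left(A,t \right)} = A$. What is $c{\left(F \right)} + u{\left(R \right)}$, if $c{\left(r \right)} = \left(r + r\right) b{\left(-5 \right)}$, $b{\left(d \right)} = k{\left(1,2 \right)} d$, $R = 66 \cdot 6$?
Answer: $1187$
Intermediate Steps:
$R = 396$
$b{\left(d \right)} = d$ ($b{\left(d \right)} = 1 d = d$)
$u{\left(p \right)} = -1 + \frac{p}{2}$
$F = -99$ ($F = \left(-3\right) 33 = -99$)
$c{\left(r \right)} = - 10 r$ ($c{\left(r \right)} = \left(r + r\right) \left(-5\right) = 2 r \left(-5\right) = - 10 r$)
$c{\left(F \right)} + u{\left(R \right)} = \left(-10\right) \left(-99\right) + \left(-1 + \frac{1}{2} \cdot 396\right) = 990 + \left(-1 + 198\right) = 990 + 197 = 1187$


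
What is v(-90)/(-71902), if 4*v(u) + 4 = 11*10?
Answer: -53/143804 ≈ -0.00036856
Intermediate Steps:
v(u) = 53/2 (v(u) = -1 + (11*10)/4 = -1 + (¼)*110 = -1 + 55/2 = 53/2)
v(-90)/(-71902) = (53/2)/(-71902) = (53/2)*(-1/71902) = -53/143804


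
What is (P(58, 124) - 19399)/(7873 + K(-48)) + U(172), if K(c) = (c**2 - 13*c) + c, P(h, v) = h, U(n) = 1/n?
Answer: -3315899/1849516 ≈ -1.7928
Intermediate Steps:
K(c) = c**2 - 12*c
(P(58, 124) - 19399)/(7873 + K(-48)) + U(172) = (58 - 19399)/(7873 - 48*(-12 - 48)) + 1/172 = -19341/(7873 - 48*(-60)) + 1/172 = -19341/(7873 + 2880) + 1/172 = -19341/10753 + 1/172 = -3315899/1849516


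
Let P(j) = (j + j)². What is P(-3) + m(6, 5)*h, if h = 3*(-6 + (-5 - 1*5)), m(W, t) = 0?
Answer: 36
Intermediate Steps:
P(j) = 4*j² (P(j) = (2*j)² = 4*j²)
h = -48 (h = 3*(-6 + (-5 - 5)) = 3*(-6 - 10) = 3*(-16) = -48)
P(-3) + m(6, 5)*h = 4*(-3)² + 0*(-48) = 4*9 + 0 = 36 + 0 = 36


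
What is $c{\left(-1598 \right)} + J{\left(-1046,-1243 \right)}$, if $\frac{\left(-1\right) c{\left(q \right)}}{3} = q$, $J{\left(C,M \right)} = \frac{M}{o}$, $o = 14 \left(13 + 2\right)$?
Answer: $\frac{1005497}{210} \approx 4788.1$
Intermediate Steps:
$o = 210$ ($o = 14 \cdot 15 = 210$)
$J{\left(C,M \right)} = \frac{M}{210}$
$c{\left(q \right)} = - 3 q$
$c{\left(-1598 \right)} + J{\left(-1046,-1243 \right)} = \left(-3\right) \left(-1598\right) + \frac{1}{210} \left(-1243\right) = 4794 - \frac{1243}{210} = \frac{1005497}{210}$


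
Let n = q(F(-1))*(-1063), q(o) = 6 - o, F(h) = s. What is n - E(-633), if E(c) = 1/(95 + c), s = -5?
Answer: -6290833/538 ≈ -11693.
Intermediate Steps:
F(h) = -5
n = -11693 (n = (6 - 1*(-5))*(-1063) = (6 + 5)*(-1063) = 11*(-1063) = -11693)
n - E(-633) = -11693 - 1/(95 - 633) = -11693 - 1/(-538) = -11693 - 1*(-1/538) = -11693 + 1/538 = -6290833/538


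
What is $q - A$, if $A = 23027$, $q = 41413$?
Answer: $18386$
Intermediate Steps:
$q - A = 41413 - 23027 = 18386$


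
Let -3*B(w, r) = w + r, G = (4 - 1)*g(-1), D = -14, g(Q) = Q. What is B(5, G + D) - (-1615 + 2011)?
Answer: -392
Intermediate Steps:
G = -3 (G = (4 - 1)*(-1) = 3*(-1) = -3)
B(w, r) = -r/3 - w/3 (B(w, r) = -(w + r)/3 = -(r + w)/3 = -r/3 - w/3)
B(5, G + D) - (-1615 + 2011) = (-(-3 - 14)/3 - ⅓*5) - (-1615 + 2011) = (-⅓*(-17) - 5/3) - 1*396 = (17/3 - 5/3) - 396 = 4 - 396 = -392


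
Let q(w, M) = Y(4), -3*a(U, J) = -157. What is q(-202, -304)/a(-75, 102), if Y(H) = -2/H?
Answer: -3/314 ≈ -0.0095541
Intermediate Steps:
a(U, J) = 157/3 (a(U, J) = -1/3*(-157) = 157/3)
q(w, M) = -1/2 (q(w, M) = -2/4 = -2*1/4 = -1/2)
q(-202, -304)/a(-75, 102) = -1/(2*157/3) = -1/2*3/157 = -3/314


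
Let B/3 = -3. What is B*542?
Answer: -4878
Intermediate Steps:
B = -9 (B = 3*(-3) = -9)
B*542 = -9*542 = -4878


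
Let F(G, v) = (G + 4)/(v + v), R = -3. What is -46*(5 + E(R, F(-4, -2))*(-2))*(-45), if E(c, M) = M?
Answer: 10350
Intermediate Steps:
F(G, v) = (4 + G)/(2*v) (F(G, v) = (4 + G)/((2*v)) = (4 + G)*(1/(2*v)) = (4 + G)/(2*v))
-46*(5 + E(R, F(-4, -2))*(-2))*(-45) = -46*(5 + ((1/2)*(4 - 4)/(-2))*(-2))*(-45) = -46*(5 + ((1/2)*(-1/2)*0)*(-2))*(-45) = -46*(5 + 0*(-2))*(-45) = -46*(5 + 0)*(-45) = -46*5*(-45) = -230*(-45) = 10350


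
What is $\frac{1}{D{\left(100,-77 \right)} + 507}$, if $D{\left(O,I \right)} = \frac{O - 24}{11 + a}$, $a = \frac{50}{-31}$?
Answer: $\frac{291}{149893} \approx 0.0019414$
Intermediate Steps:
$a = - \frac{50}{31}$ ($a = 50 \left(- \frac{1}{31}\right) = - \frac{50}{31} \approx -1.6129$)
$D{\left(O,I \right)} = - \frac{248}{97} + \frac{31 O}{291}$ ($D{\left(O,I \right)} = \frac{O - 24}{11 - \frac{50}{31}} = \frac{-24 + O}{\frac{291}{31}} = \left(-24 + O\right) \frac{31}{291} = - \frac{248}{97} + \frac{31 O}{291}$)
$\frac{1}{D{\left(100,-77 \right)} + 507} = \frac{1}{\left(- \frac{248}{97} + \frac{31}{291} \cdot 100\right) + 507} = \frac{1}{\left(- \frac{248}{97} + \frac{3100}{291}\right) + 507} = \frac{1}{\frac{2356}{291} + 507} = \frac{1}{\frac{149893}{291}} = \frac{291}{149893}$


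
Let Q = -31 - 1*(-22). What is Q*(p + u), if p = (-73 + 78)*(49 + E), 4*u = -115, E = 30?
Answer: -13185/4 ≈ -3296.3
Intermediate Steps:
Q = -9 (Q = -31 + 22 = -9)
u = -115/4 (u = (1/4)*(-115) = -115/4 ≈ -28.750)
p = 395 (p = (-73 + 78)*(49 + 30) = 5*79 = 395)
Q*(p + u) = -9*(395 - 115/4) = -9*1465/4 = -13185/4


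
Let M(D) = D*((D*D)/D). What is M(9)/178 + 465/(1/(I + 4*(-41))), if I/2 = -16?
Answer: -16222839/178 ≈ -91140.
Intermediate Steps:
I = -32 (I = 2*(-16) = -32)
M(D) = D² (M(D) = D*(D²/D) = D*D = D²)
M(9)/178 + 465/(1/(I + 4*(-41))) = 9²/178 + 465/(1/(-32 + 4*(-41))) = 81*(1/178) + 465/(1/(-32 - 164)) = 81/178 + 465/(1/(-196)) = 81/178 + 465/(-1/196) = 81/178 + 465*(-196) = 81/178 - 91140 = -16222839/178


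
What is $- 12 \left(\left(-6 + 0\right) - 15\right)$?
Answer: $252$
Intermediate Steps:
$- 12 \left(\left(-6 + 0\right) - 15\right) = - 12 \left(-6 - 15\right) = \left(-12\right) \left(-21\right) = 252$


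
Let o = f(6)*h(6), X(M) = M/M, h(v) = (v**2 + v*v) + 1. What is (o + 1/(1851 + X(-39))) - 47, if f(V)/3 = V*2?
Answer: 4780013/1852 ≈ 2581.0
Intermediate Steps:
f(V) = 6*V (f(V) = 3*(V*2) = 3*(2*V) = 6*V)
h(v) = 1 + 2*v**2 (h(v) = (v**2 + v**2) + 1 = 2*v**2 + 1 = 1 + 2*v**2)
X(M) = 1
o = 2628 (o = (6*6)*(1 + 2*6**2) = 36*(1 + 2*36) = 36*(1 + 72) = 36*73 = 2628)
(o + 1/(1851 + X(-39))) - 47 = (2628 + 1/(1851 + 1)) - 47 = (2628 + 1/1852) - 47 = 4867057/1852 - 47 = 4780013/1852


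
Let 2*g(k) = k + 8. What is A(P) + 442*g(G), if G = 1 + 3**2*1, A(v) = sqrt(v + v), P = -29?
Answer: 3978 + I*sqrt(58) ≈ 3978.0 + 7.6158*I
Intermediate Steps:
A(v) = sqrt(2)*sqrt(v) (A(v) = sqrt(2*v) = sqrt(2)*sqrt(v))
G = 10 (G = 1 + 9*1 = 1 + 9 = 10)
g(k) = 4 + k/2 (g(k) = (k + 8)/2 = (8 + k)/2 = 4 + k/2)
A(P) + 442*g(G) = sqrt(2)*sqrt(-29) + 442*(4 + (1/2)*10) = sqrt(2)*(I*sqrt(29)) + 442*(4 + 5) = I*sqrt(58) + 442*9 = I*sqrt(58) + 3978 = 3978 + I*sqrt(58)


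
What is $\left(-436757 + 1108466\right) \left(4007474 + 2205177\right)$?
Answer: $4173093590559$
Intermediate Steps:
$\left(-436757 + 1108466\right) \left(4007474 + 2205177\right) = 671709 \cdot 6212651 = 4173093590559$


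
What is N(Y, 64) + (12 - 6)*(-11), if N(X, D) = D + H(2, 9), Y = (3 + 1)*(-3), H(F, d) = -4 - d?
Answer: -15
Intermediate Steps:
Y = -12 (Y = 4*(-3) = -12)
N(X, D) = -13 + D (N(X, D) = D + (-4 - 1*9) = D + (-4 - 9) = D - 13 = -13 + D)
N(Y, 64) + (12 - 6)*(-11) = (-13 + 64) + (12 - 6)*(-11) = 51 + 6*(-11) = 51 - 66 = -15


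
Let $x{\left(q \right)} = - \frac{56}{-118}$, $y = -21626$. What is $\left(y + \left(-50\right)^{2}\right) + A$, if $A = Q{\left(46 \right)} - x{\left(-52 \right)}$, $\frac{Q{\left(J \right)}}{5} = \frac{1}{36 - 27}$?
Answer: $- \frac{10155863}{531} \approx -19126.0$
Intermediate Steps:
$Q{\left(J \right)} = \frac{5}{9}$ ($Q{\left(J \right)} = \frac{5}{36 - 27} = \frac{5}{9}$)
$x{\left(q \right)} = \frac{28}{59}$ ($x{\left(q \right)} = \left(-56\right) \left(- \frac{1}{118}\right) = \frac{28}{59}$)
$A = \frac{43}{531}$ ($A = \frac{5}{9} - \frac{28}{59} = \frac{43}{531} \approx 0.080979$)
$\left(y + \left(-50\right)^{2}\right) + A = \left(-21626 + \left(-50\right)^{2}\right) + \frac{43}{531} = \left(-21626 + 2500\right) + \frac{43}{531} = -19126 + \frac{43}{531} = - \frac{10155863}{531}$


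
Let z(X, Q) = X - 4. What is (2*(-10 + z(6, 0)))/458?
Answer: -8/229 ≈ -0.034935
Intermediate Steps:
z(X, Q) = -4 + X
(2*(-10 + z(6, 0)))/458 = (2*(-10 + (-4 + 6)))/458 = (2*(-10 + 2))*(1/458) = (2*(-8))*(1/458) = -16*1/458 = -8/229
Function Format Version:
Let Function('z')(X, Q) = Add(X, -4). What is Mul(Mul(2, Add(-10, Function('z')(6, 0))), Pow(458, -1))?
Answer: Rational(-8, 229) ≈ -0.034935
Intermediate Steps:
Function('z')(X, Q) = Add(-4, X)
Mul(Mul(2, Add(-10, Function('z')(6, 0))), Pow(458, -1)) = Mul(Mul(2, Add(-10, Add(-4, 6))), Pow(458, -1)) = Mul(Mul(2, Add(-10, 2)), Rational(1, 458)) = Mul(Mul(2, -8), Rational(1, 458)) = Mul(-16, Rational(1, 458)) = Rational(-8, 229)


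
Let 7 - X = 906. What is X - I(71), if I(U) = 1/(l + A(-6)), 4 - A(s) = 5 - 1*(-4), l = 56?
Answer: -45850/51 ≈ -899.02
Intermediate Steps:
X = -899 (X = 7 - 1*906 = 7 - 906 = -899)
A(s) = -5 (A(s) = 4 - (5 - 1*(-4)) = 4 - (5 + 4) = 4 - 1*9 = 4 - 9 = -5)
I(U) = 1/51 (I(U) = 1/(56 - 5) = 1/51)
X - I(71) = -899 - 1*1/51 = -899 - 1/51 = -45850/51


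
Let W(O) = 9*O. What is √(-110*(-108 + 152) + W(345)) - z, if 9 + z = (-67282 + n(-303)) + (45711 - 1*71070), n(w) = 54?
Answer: 92596 + I*√1735 ≈ 92596.0 + 41.653*I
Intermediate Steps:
z = -92596 (z = -9 + ((-67282 + 54) + (45711 - 1*71070)) = -9 + (-67228 + (45711 - 71070)) = -9 + (-67228 - 25359) = -9 - 92587 = -92596)
√(-110*(-108 + 152) + W(345)) - z = √(-110*(-108 + 152) + 9*345) - 1*(-92596) = √(-110*44 + 3105) + 92596 = √(-4840 + 3105) + 92596 = √(-1735) + 92596 = I*√1735 + 92596 = 92596 + I*√1735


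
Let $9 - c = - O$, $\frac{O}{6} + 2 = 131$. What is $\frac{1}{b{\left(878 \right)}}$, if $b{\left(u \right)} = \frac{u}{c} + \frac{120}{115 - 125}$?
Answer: $- \frac{783}{8518} \approx -0.091923$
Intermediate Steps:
$O = 774$ ($O = -12 + 6 \cdot 131 = -12 + 786 = 774$)
$c = 783$ ($c = 9 - \left(-1\right) 774 = 9 - -774 = 9 + 774 = 783$)
$b{\left(u \right)} = -12 + \frac{u}{783}$ ($b{\left(u \right)} = \frac{u}{783} + \frac{120}{115 - 125} = u \frac{1}{783} + \frac{120}{-10} = \frac{u}{783} + 120 \left(- \frac{1}{10}\right) = \frac{u}{783} - 12 = -12 + \frac{u}{783}$)
$\frac{1}{b{\left(878 \right)}} = \frac{1}{-12 + \frac{1}{783} \cdot 878} = \frac{1}{-12 + \frac{878}{783}} = \frac{1}{- \frac{8518}{783}} = - \frac{783}{8518}$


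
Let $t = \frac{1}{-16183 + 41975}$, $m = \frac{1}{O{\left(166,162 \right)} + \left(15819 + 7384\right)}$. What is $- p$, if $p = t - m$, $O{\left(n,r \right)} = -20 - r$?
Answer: $\frac{2771}{593757632} \approx 4.6669 \cdot 10^{-6}$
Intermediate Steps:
$m = \frac{1}{23021}$ ($m = \frac{1}{\left(-20 - 162\right) + \left(15819 + 7384\right)} = \frac{1}{\left(-20 - 162\right) + 23203} = \frac{1}{-182 + 23203} = \frac{1}{23021} \approx 4.3439 \cdot 10^{-5}$)
$t = \frac{1}{25792} \approx 3.8772 \cdot 10^{-5}$
$p = - \frac{2771}{593757632}$ ($p = \frac{1}{25792} - \frac{1}{23021} = - \frac{2771}{593757632} \approx -4.6669 \cdot 10^{-6}$)
$- p = \left(-1\right) \left(- \frac{2771}{593757632}\right) = \frac{2771}{593757632}$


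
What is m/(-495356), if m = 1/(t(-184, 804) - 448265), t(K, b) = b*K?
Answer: 1/295331742556 ≈ 3.3860e-12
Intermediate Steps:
t(K, b) = K*b
m = -1/596201 (m = 1/(-184*804 - 448265) = 1/(-147936 - 448265) = 1/(-596201) = -1/596201 ≈ -1.6773e-6)
m/(-495356) = -1/596201/(-495356) = -1/596201*(-1/495356) = 1/295331742556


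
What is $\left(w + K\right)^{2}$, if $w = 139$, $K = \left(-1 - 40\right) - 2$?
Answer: $9216$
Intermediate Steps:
$K = -43$ ($K = -41 - 2 = -43$)
$\left(w + K\right)^{2} = \left(139 - 43\right)^{2} = 96^{2} = 9216$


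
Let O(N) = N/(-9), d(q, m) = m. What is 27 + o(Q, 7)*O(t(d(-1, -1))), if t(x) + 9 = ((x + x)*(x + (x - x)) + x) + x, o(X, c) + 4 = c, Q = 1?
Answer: 30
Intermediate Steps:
o(X, c) = -4 + c
t(x) = -9 + 2*x + 2*x² (t(x) = -9 + (((x + x)*(x + (x - x)) + x) + x) = -9 + (((2*x)*(x + 0) + x) + x) = -9 + (((2*x)*x + x) + x) = -9 + ((2*x² + x) + x) = -9 + ((x + 2*x²) + x) = -9 + (2*x + 2*x²) = -9 + 2*x + 2*x²)
O(N) = -N/9 (O(N) = N*(-⅑) = -N/9)
27 + o(Q, 7)*O(t(d(-1, -1))) = 27 + (-4 + 7)*(-(-9 + 2*(-1) + 2*(-1)²)/9) = 27 + 3*(-(-9 - 2 + 2*1)/9) = 27 + 3*(-(-9 - 2 + 2)/9) = 27 + 3*(-⅑*(-9)) = 27 + 3*1 = 27 + 3 = 30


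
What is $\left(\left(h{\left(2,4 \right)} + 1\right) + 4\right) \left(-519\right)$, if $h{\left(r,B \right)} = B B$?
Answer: $-10899$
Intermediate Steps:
$h{\left(r,B \right)} = B^{2}$
$\left(\left(h{\left(2,4 \right)} + 1\right) + 4\right) \left(-519\right) = \left(\left(4^{2} + 1\right) + 4\right) \left(-519\right) = \left(\left(16 + 1\right) + 4\right) \left(-519\right) = \left(17 + 4\right) \left(-519\right) = 21 \left(-519\right) = -10899$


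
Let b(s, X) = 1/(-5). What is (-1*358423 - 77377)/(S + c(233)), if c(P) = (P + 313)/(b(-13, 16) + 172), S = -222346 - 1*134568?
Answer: 93588050/76646599 ≈ 1.2210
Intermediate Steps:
S = -356914 (S = -222346 - 134568 = -356914)
b(s, X) = -⅕
c(P) = 1565/859 + 5*P/859 (c(P) = (P + 313)/(-⅕ + 172) = (313 + P)/(859/5) = (313 + P)*(5/859) = 1565/859 + 5*P/859)
(-1*358423 - 77377)/(S + c(233)) = (-1*358423 - 77377)/(-356914 + (1565/859 + (5/859)*233)) = (-358423 - 77377)/(-356914 + (1565/859 + 1165/859)) = -435800/(-356914 + 2730/859) = -435800/(-306586396/859) = -435800*(-859/306586396) = 93588050/76646599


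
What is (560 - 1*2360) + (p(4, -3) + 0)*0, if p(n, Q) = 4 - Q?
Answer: -1800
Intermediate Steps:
(560 - 1*2360) + (p(4, -3) + 0)*0 = (560 - 1*2360) + ((4 - 1*(-3)) + 0)*0 = (560 - 2360) + ((4 + 3) + 0)*0 = -1800 + (7 + 0)*0 = -1800 + 7*0 = -1800 + 0 = -1800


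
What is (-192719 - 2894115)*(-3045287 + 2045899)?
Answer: 3084944857592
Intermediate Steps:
(-192719 - 2894115)*(-3045287 + 2045899) = -3086834*(-999388) = 3084944857592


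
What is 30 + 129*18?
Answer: 2352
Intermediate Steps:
30 + 129*18 = 30 + 2322 = 2352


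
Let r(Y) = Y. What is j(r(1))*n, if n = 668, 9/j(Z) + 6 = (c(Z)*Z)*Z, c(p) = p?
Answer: -6012/5 ≈ -1202.4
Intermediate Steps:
j(Z) = 9/(-6 + Z³) (j(Z) = 9/(-6 + (Z*Z)*Z) = 9/(-6 + Z²*Z) = 9/(-6 + Z³))
j(r(1))*n = (9/(-6 + 1³))*668 = (9/(-6 + 1))*668 = (9/(-5))*668 = (9*(-⅕))*668 = -9/5*668 = -6012/5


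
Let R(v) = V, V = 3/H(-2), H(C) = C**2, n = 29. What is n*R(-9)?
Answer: 87/4 ≈ 21.750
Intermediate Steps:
V = 3/4 (V = 3/((-2)**2) = 3/4 ≈ 0.75000)
R(v) = 3/4
n*R(-9) = 29*(3/4) = 87/4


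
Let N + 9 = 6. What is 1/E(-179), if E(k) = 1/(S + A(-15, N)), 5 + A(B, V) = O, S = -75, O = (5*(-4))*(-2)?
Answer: -40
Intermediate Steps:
N = -3 (N = -9 + 6 = -3)
O = 40 (O = -20*(-2) = 40)
A(B, V) = 35 (A(B, V) = -5 + 40 = 35)
E(k) = -1/40 (E(k) = 1/(-75 + 35) = 1/(-40) = -1/40)
1/E(-179) = 1/(-1/40) = -40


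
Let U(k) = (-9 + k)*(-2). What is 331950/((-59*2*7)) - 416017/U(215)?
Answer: 1004207/1652 ≈ 607.87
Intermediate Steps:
U(k) = 18 - 2*k
331950/((-59*2*7)) - 416017/U(215) = 331950/((-59*2*7)) - 416017/(18 - 2*215) = 331950/((-118*7)) - 416017/(18 - 430) = 331950/(-826) - 416017/(-412) = 331950*(-1/826) - 416017*(-1/412) = -165975/413 + 4039/4 = 1004207/1652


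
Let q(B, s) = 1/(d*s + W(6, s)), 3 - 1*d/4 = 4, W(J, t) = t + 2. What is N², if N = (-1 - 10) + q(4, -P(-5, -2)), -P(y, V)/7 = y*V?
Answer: 5239521/43264 ≈ 121.11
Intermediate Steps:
W(J, t) = 2 + t
d = -4 (d = 12 - 4*4 = 12 - 16 = -4)
P(y, V) = -7*V*y (P(y, V) = -7*y*V = -7*V*y)
q(B, s) = 1/(2 - 3*s) (q(B, s) = 1/(-4*s + (2 + s)) = 1/(2 - 3*s))
N = -2289/208 (N = (-1 - 10) - 1/(-2 + 3*(-(-7)*(-2)*(-5))) = -11 - 1/(-2 + 3*(-1*(-70))) = -11 - 1/(-2 + 3*70) = -11 - 1/(-2 + 210) = -11 - 1/208 = -2289/208 ≈ -11.005)
N² = (-2289/208)² = 5239521/43264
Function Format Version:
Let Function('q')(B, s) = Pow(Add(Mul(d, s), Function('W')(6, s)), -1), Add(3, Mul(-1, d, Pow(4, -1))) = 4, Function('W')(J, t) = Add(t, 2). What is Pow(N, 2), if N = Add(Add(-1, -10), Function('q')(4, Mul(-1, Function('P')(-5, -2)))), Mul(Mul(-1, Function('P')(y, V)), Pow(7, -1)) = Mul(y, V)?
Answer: Rational(5239521, 43264) ≈ 121.11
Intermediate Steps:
Function('W')(J, t) = Add(2, t)
d = -4 (d = Add(12, Mul(-4, 4)) = Add(12, -16) = -4)
Function('P')(y, V) = Mul(-7, V, y) (Function('P')(y, V) = Mul(-7, Mul(y, V)) = Mul(-7, Mul(V, y)) = Mul(-7, V, y))
Function('q')(B, s) = Pow(Add(2, Mul(-3, s)), -1) (Function('q')(B, s) = Pow(Add(Mul(-4, s), Add(2, s)), -1) = Pow(Add(2, Mul(-3, s)), -1))
N = Rational(-2289, 208) (N = Add(Add(-1, -10), Mul(-1, Pow(Add(-2, Mul(3, Mul(-1, Mul(-7, -2, -5)))), -1))) = Add(-11, Mul(-1, Pow(Add(-2, Mul(3, Mul(-1, -70))), -1))) = Add(-11, Mul(-1, Pow(Add(-2, Mul(3, 70)), -1))) = Add(-11, Mul(-1, Pow(Add(-2, 210), -1))) = Add(-11, Mul(-1, Pow(208, -1))) = Add(-11, Mul(-1, Rational(1, 208))) = Add(-11, Rational(-1, 208)) = Rational(-2289, 208) ≈ -11.005)
Pow(N, 2) = Pow(Rational(-2289, 208), 2) = Rational(5239521, 43264)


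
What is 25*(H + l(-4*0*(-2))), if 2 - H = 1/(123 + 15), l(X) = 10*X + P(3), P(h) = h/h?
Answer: 10325/138 ≈ 74.819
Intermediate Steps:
P(h) = 1
l(X) = 1 + 10*X (l(X) = 10*X + 1 = 1 + 10*X)
H = 275/138 (H = 2 - 1/(123 + 15) = 2 - 1/138 = 275/138 ≈ 1.9928)
25*(H + l(-4*0*(-2))) = 25*(275/138 + (1 + 10*(-4*0*(-2)))) = 25*(275/138 + (1 + 10*(0*(-2)))) = 25*(275/138 + (1 + 10*0)) = 25*(275/138 + (1 + 0)) = 25*(275/138 + 1) = 25*(413/138) = 10325/138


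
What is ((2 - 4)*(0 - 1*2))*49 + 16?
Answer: 212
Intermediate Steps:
((2 - 4)*(0 - 1*2))*49 + 16 = -2*(0 - 2)*49 + 16 = -2*(-2)*49 + 16 = 4*49 + 16 = 196 + 16 = 212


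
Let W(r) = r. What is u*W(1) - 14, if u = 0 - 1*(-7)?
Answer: -7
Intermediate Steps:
u = 7 (u = 0 + 7 = 7)
u*W(1) - 14 = 7*1 - 14 = 7 - 14 = -7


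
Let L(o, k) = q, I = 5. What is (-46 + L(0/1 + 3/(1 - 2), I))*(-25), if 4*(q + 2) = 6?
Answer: 2325/2 ≈ 1162.5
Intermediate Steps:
q = -½ (q = -2 + (¼)*6 = -2 + 3/2 = -½ ≈ -0.50000)
L(o, k) = -½
(-46 + L(0/1 + 3/(1 - 2), I))*(-25) = (-46 - ½)*(-25) = -93/2*(-25) = 2325/2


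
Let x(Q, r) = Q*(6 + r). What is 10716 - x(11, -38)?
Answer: 11068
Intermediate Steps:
10716 - x(11, -38) = 10716 - 11*(6 - 38) = 10716 - 11*(-32) = 10716 - 1*(-352) = 10716 + 352 = 11068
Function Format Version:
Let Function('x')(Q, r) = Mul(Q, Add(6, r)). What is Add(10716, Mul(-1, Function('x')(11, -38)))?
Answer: 11068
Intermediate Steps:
Add(10716, Mul(-1, Function('x')(11, -38))) = Add(10716, Mul(-1, Mul(11, Add(6, -38)))) = Add(10716, Mul(-1, Mul(11, -32))) = Add(10716, Mul(-1, -352)) = Add(10716, 352) = 11068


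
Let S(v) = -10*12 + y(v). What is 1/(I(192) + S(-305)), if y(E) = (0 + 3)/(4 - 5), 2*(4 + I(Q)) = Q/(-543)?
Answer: -181/23019 ≈ -0.0078631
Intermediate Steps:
I(Q) = -4 - Q/1086 (I(Q) = -4 + (Q/(-543))/2 = -4 + (Q*(-1/543))/2 = -4 + (-Q/543)/2 = -4 - Q/1086)
y(E) = -3 (y(E) = 3/(-1) = 3*(-1) = -3)
S(v) = -123 (S(v) = -10*12 - 3 = -120 - 3 = -123)
1/(I(192) + S(-305)) = 1/((-4 - 1/1086*192) - 123) = 1/((-4 - 32/181) - 123) = 1/(-756/181 - 123) = 1/(-23019/181) = -181/23019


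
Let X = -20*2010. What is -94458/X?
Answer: 15743/6700 ≈ 2.3497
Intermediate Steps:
X = -40200
-94458/X = -94458/(-40200) = -94458*(-1/40200) = 15743/6700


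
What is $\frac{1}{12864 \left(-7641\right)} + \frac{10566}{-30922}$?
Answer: $- \frac{519286287653}{1519720812864} \approx -0.3417$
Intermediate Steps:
$\frac{1}{12864 \left(-7641\right)} + \frac{10566}{-30922} = \frac{1}{12864} \left(- \frac{1}{7641}\right) + 10566 \left(- \frac{1}{30922}\right) = - \frac{1}{98293824} - \frac{5283}{15461} = - \frac{519286287653}{1519720812864}$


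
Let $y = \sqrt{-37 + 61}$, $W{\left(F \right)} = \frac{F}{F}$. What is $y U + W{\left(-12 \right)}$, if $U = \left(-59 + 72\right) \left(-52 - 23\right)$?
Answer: $1 - 1950 \sqrt{6} \approx -4775.5$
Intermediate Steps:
$W{\left(F \right)} = 1$
$y = 2 \sqrt{6}$ ($y = \sqrt{24} = 2 \sqrt{6} \approx 4.899$)
$U = -975$ ($U = 13 \left(-75\right) = -975$)
$y U + W{\left(-12 \right)} = 2 \sqrt{6} \left(-975\right) + 1 = - 1950 \sqrt{6} + 1 = 1 - 1950 \sqrt{6}$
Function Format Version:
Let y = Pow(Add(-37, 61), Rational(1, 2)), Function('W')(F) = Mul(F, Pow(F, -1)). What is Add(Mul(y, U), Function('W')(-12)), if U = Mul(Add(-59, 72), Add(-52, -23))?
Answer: Add(1, Mul(-1950, Pow(6, Rational(1, 2)))) ≈ -4775.5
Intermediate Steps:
Function('W')(F) = 1
y = Mul(2, Pow(6, Rational(1, 2))) (y = Pow(24, Rational(1, 2)) = Mul(2, Pow(6, Rational(1, 2))) ≈ 4.8990)
U = -975 (U = Mul(13, -75) = -975)
Add(Mul(y, U), Function('W')(-12)) = Add(Mul(Mul(2, Pow(6, Rational(1, 2))), -975), 1) = Add(Mul(-1950, Pow(6, Rational(1, 2))), 1) = Add(1, Mul(-1950, Pow(6, Rational(1, 2))))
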